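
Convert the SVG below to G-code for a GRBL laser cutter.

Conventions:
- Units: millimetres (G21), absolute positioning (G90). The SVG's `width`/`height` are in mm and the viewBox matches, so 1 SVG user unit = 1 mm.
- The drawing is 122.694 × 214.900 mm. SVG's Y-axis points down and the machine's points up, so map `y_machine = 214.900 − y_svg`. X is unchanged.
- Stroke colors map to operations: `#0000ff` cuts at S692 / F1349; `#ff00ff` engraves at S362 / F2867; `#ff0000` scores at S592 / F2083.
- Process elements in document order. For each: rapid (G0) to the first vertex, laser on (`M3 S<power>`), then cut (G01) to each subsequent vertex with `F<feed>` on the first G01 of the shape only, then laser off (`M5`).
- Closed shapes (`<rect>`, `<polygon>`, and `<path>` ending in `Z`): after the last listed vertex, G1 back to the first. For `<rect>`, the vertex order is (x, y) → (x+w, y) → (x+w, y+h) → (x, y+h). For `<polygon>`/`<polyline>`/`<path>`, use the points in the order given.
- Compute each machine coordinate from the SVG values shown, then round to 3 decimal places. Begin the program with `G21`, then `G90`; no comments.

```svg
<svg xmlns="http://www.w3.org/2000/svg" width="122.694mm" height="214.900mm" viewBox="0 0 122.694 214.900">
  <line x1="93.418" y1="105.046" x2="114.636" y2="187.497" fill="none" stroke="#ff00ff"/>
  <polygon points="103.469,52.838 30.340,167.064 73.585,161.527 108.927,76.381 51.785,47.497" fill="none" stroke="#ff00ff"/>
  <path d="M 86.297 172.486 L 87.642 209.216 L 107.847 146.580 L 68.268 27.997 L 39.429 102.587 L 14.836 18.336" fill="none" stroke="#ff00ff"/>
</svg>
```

G21
G90
G0 X93.418 Y109.854
M3 S362
G01 X114.636 Y27.403 F2867
M5
G0 X103.469 Y162.062
M3 S362
G01 X30.340 Y47.836 F2867
G01 X73.585 Y53.373
G01 X108.927 Y138.519
G01 X51.785 Y167.403
G01 X103.469 Y162.062
M5
G0 X86.297 Y42.414
M3 S362
G01 X87.642 Y5.684 F2867
G01 X107.847 Y68.320
G01 X68.268 Y186.903
G01 X39.429 Y112.313
G01 X14.836 Y196.564
M5

Since the viewBox matches the mm dimensions, user units are millimetres directly. The only transform is the Y-flip y_m = 214.900 − y_svg.

Shape 1 is a line segment drawn with `<line>`. Its stroke #ff00ff means engrave at S362, F2867. After flipping Y the toolpath is (93.418,109.854) → (114.636,27.403).

Shape 2 is a closed polygon drawn with `<polygon>`. Its stroke #ff00ff means engrave at S362, F2867. After flipping Y the toolpath is (103.469,162.062) → (30.340,47.836) → (73.585,53.373) → (108.927,138.519) → (51.785,167.403) → (103.469,162.062), returning to the start.

Shape 3 is a open polyline drawn with `<path>`. Its stroke #ff00ff means engrave at S362, F2867. After flipping Y the toolpath is (86.297,42.414) → (87.642,5.684) → (107.847,68.320) → (68.268,186.903) → (39.429,112.313) → (14.836,196.564).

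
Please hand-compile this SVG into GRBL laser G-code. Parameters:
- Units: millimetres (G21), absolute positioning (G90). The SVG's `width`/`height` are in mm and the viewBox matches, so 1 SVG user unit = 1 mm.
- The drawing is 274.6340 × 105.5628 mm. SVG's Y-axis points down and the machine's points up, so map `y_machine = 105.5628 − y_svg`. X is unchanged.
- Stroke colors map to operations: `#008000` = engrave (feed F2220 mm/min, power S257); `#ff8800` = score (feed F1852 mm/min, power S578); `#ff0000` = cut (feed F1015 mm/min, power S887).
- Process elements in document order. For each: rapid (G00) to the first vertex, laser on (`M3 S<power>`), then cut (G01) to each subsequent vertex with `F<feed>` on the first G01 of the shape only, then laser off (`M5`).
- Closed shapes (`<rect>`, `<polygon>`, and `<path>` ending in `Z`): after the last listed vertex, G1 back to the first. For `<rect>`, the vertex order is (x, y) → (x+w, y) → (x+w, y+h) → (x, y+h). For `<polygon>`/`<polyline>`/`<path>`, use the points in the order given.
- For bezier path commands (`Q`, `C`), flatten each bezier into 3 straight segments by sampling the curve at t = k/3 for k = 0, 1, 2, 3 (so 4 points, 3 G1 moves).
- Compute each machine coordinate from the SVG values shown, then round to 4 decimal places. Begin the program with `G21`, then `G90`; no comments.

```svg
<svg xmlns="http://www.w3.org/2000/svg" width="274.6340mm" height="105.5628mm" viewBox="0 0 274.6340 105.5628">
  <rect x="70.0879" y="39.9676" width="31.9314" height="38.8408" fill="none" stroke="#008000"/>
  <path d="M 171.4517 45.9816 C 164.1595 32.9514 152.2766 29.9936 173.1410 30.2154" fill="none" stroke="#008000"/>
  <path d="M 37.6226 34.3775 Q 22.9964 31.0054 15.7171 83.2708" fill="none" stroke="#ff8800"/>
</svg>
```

G21
G90
G00 X70.0879 Y65.5952
M3 S257
G01 X102.0193 Y65.5952 F2220
G01 X102.0193 Y26.7544
G01 X70.0879 Y26.7544
G01 X70.0879 Y65.5952
M5
G00 X171.4517 Y59.5812
M3 S257
G01 X164.0122 Y69.5092 F2220
G01 X161.8095 Y74.2540
G01 X173.1410 Y75.3474
M5
G00 X37.6226 Y71.1853
M3 S578
G01 X28.6881 Y67.2514 F1852
G01 X21.3863 Y50.9537
G01 X15.7171 Y22.2920
M5

Since the viewBox matches the mm dimensions, user units are millimetres directly. The only transform is the Y-flip y_m = 105.5628 − y_svg.

Shape 1 is a rectangle drawn with `<rect>`. Its stroke #008000 means engrave at S257, F2220. After flipping Y the toolpath is (70.0879,65.5952) → (102.0193,65.5952) → (102.0193,26.7544) → (70.0879,26.7544) → (70.0879,65.5952), returning to the start.

Shape 2 is a cubic bezier drawn with `<path>`. Its stroke #008000 means engrave at S257, F2220. After flipping Y the toolpath is (171.4517,59.5812) → (164.0122,69.5092) → (161.8095,74.2540) → (173.1410,75.3474).

Shape 3 is a quadratic bezier drawn with `<path>`. Its stroke #ff8800 means score at S578, F1852. After flipping Y the toolpath is (37.6226,71.1853) → (28.6881,67.2514) → (21.3863,50.9537) → (15.7171,22.2920).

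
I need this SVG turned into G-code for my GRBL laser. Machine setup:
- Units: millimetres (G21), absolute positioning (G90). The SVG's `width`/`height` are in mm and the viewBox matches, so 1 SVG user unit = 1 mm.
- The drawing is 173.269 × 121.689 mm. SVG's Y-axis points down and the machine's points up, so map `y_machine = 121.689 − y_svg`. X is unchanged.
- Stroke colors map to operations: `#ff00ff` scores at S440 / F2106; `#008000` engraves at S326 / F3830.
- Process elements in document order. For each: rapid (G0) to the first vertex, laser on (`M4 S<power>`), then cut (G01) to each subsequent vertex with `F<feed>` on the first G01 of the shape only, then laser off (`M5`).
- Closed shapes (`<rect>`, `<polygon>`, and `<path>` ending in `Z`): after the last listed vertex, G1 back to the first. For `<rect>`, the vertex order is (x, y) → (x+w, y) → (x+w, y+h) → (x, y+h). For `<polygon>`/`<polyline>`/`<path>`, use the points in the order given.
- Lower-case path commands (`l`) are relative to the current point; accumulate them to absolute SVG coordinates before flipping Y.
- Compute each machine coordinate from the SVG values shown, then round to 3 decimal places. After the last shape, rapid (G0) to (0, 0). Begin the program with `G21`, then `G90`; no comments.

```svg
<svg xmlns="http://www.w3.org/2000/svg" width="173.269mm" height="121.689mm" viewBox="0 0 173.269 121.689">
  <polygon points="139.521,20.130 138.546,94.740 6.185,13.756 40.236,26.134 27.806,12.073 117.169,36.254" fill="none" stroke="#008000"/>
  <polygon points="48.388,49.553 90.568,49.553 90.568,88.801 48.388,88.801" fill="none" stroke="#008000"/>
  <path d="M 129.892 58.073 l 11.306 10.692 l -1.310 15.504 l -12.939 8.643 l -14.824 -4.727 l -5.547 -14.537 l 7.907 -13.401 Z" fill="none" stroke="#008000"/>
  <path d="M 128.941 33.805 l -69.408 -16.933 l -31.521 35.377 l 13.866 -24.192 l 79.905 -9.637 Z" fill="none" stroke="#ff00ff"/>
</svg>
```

1 u = 1 mm; y_m = 121.689 − y.

[1] `<polygon>` closed polygon, #008000→engrave S326 F3830: (139.521,101.559) → (138.546,26.949) → (6.185,107.933) → (40.236,95.555) → (27.806,109.616) → (117.169,85.435) → (139.521,101.559) (closed)

[2] `<polygon>` rectangle, #008000→engrave S326 F3830: (48.388,72.136) → (90.568,72.136) → (90.568,32.888) → (48.388,32.888) → (48.388,72.136) (closed)

[3] `<path>` regular polygon, #008000→engrave S326 F3830: (129.892,63.616) → (141.198,52.924) → (139.888,37.420) → (126.949,28.777) → (112.125,33.504) → (106.578,48.041) → (114.485,61.442) → (129.892,63.616) (closed)

[4] `<path>` closed polygon, #ff00ff→score S440 F2106: (128.941,87.884) → (59.533,104.817) → (28.012,69.440) → (41.878,93.632) → (121.783,103.269) → (128.941,87.884) (closed)

G21
G90
G0 X139.521 Y101.559
M4 S326
G01 X138.546 Y26.949 F3830
G01 X6.185 Y107.933
G01 X40.236 Y95.555
G01 X27.806 Y109.616
G01 X117.169 Y85.435
G01 X139.521 Y101.559
M5
G0 X48.388 Y72.136
M4 S326
G01 X90.568 Y72.136 F3830
G01 X90.568 Y32.888
G01 X48.388 Y32.888
G01 X48.388 Y72.136
M5
G0 X129.892 Y63.616
M4 S326
G01 X141.198 Y52.924 F3830
G01 X139.888 Y37.420
G01 X126.949 Y28.777
G01 X112.125 Y33.504
G01 X106.578 Y48.041
G01 X114.485 Y61.442
G01 X129.892 Y63.616
M5
G0 X128.941 Y87.884
M4 S440
G01 X59.533 Y104.817 F2106
G01 X28.012 Y69.440
G01 X41.878 Y93.632
G01 X121.783 Y103.269
G01 X128.941 Y87.884
M5
G0 X0.000 Y0.000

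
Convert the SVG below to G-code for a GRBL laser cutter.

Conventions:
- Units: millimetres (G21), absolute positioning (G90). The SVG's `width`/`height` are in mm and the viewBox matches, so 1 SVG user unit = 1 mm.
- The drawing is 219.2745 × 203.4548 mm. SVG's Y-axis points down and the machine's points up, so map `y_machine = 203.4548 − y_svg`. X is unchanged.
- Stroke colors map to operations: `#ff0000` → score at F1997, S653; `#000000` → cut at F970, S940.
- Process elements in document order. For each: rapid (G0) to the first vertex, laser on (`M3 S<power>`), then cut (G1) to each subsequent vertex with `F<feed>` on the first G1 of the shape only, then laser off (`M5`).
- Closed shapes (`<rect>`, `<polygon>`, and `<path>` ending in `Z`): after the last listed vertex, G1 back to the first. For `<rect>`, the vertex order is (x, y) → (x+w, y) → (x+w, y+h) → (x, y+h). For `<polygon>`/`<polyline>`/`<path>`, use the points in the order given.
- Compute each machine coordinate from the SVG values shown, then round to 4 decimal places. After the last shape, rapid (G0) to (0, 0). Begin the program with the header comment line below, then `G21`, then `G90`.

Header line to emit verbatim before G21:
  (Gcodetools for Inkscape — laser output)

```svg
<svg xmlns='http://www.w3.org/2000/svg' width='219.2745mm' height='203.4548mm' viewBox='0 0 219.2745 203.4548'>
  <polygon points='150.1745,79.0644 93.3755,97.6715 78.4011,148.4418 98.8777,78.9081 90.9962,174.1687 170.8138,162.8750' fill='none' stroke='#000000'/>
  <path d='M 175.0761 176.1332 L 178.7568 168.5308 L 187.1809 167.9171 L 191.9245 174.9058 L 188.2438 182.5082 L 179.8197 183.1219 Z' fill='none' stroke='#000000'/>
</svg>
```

Since the viewBox matches the mm dimensions, user units are millimetres directly. The only transform is the Y-flip y_m = 203.4548 − y_svg.

Shape 1 is a closed polygon drawn with `<polygon>`. Its stroke #000000 means cut at S940, F970. After flipping Y the toolpath is (150.1745,124.3904) → (93.3755,105.7833) → (78.4011,55.0130) → (98.8777,124.5467) → (90.9962,29.2861) → (170.8138,40.5798) → (150.1745,124.3904), returning to the start.

Shape 2 is a regular polygon drawn with `<path>`. Its stroke #000000 means cut at S940, F970. After flipping Y the toolpath is (175.0761,27.3216) → (178.7568,34.9240) → (187.1809,35.5377) → (191.9245,28.5490) → (188.2438,20.9466) → (179.8197,20.3329) → (175.0761,27.3216), returning to the start.

(Gcodetools for Inkscape — laser output)
G21
G90
G0 X150.1745 Y124.3904
M3 S940
G1 X93.3755 Y105.7833 F970
G1 X78.4011 Y55.0130
G1 X98.8777 Y124.5467
G1 X90.9962 Y29.2861
G1 X170.8138 Y40.5798
G1 X150.1745 Y124.3904
M5
G0 X175.0761 Y27.3216
M3 S940
G1 X178.7568 Y34.9240 F970
G1 X187.1809 Y35.5377
G1 X191.9245 Y28.5490
G1 X188.2438 Y20.9466
G1 X179.8197 Y20.3329
G1 X175.0761 Y27.3216
M5
G0 X0.0000 Y0.0000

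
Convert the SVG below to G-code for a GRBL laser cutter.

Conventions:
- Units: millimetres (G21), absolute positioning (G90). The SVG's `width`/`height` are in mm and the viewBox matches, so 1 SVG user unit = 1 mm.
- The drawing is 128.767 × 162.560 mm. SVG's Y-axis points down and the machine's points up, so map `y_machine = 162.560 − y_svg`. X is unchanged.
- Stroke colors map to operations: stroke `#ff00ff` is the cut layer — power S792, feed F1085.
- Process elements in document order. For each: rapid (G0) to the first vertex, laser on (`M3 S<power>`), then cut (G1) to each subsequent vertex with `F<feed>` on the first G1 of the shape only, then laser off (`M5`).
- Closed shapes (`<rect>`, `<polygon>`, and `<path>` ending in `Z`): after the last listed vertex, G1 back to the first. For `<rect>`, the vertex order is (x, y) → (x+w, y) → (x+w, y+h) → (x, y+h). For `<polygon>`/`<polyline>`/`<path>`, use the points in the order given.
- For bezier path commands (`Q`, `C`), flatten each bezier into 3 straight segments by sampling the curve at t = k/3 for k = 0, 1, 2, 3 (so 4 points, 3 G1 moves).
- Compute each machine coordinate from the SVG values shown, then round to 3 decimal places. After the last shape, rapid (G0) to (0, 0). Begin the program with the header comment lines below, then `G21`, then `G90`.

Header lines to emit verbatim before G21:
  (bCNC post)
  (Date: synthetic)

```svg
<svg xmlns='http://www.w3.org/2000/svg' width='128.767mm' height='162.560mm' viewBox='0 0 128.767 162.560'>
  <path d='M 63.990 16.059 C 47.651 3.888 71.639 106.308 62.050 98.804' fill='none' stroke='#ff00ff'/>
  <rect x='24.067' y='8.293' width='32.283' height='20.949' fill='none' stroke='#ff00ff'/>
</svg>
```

(bCNC post)
(Date: synthetic)
G21
G90
G0 X63.990 Y146.501
M3 S792
G1 X58.356 Y128.790 F1085
G1 X63.184 Y84.578
G1 X62.050 Y63.756
M5
G0 X24.067 Y154.267
M3 S792
G1 X56.350 Y154.267 F1085
G1 X56.350 Y133.318
G1 X24.067 Y133.318
G1 X24.067 Y154.267
M5
G0 X0.000 Y0.000

viewBox `0 0 128.767 162.560` with mm width/height → 1 unit = 1 mm. Flip: y_m = 162.560 − y_svg.

**Shape 1** — `<path>` cubic bezier, stroke `#ff00ff` → cut (S792, F1085). Control points (SVG): P0=(63.990,16.059), P1=(47.651,3.888), P2=(71.639,106.308), P3=(62.050,98.804); sampled at t=k/3. Machine vertices: (63.990,146.501) → (58.356,128.790) → (63.184,84.578) → (62.050,63.756). Open path.

**Shape 2** — `<rect>` rectangle, stroke `#ff00ff` → cut (S792, F1085). Machine vertices: (24.067,154.267) → (56.350,154.267) → (56.350,133.318) → (24.067,133.318) → (24.067,154.267). Closed: final G1 returns to the first vertex.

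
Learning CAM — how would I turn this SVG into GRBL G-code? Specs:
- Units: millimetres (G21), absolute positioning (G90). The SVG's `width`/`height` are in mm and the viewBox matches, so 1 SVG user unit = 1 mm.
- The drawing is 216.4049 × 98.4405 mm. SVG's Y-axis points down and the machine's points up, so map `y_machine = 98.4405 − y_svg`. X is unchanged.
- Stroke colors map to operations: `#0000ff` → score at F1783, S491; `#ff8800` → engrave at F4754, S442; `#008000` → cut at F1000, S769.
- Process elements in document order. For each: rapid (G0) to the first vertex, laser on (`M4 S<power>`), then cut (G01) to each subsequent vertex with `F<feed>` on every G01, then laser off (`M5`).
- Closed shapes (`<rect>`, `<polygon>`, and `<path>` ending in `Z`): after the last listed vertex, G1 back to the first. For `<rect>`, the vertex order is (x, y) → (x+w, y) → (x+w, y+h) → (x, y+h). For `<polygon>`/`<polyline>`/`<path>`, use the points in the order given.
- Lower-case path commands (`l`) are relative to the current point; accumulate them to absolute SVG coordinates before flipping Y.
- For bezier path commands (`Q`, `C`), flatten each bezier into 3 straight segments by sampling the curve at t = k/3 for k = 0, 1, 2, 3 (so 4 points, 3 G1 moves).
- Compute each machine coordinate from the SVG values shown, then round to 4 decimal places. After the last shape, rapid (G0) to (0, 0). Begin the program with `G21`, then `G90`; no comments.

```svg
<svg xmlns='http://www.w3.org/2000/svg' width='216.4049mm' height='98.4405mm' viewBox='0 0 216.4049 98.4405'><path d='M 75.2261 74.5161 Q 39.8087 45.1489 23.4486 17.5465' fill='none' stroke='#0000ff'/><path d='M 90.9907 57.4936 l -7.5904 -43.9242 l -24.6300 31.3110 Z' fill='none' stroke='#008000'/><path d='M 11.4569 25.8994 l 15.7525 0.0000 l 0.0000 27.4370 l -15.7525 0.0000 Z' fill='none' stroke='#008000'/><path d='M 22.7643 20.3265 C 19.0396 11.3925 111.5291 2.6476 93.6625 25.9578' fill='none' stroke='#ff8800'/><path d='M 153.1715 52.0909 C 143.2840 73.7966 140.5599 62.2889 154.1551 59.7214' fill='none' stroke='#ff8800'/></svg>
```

G21
G90
G0 X75.2261 Y23.9244
M4 S491
G01 X53.7320 Y43.3064 F1783
G01 X36.4728 Y62.2963 F1783
G01 X23.4486 Y80.8940 F1783
M5
G0 X90.9907 Y40.9469
M4 S769
G01 X83.4003 Y84.8711 F1000
G01 X58.7703 Y53.5601 F1000
G01 X90.9907 Y40.9469 F1000
M5
G0 X11.4569 Y72.5411
M4 S769
G01 X27.2094 Y72.5411 F1000
G01 X27.2094 Y45.1041 F1000
G01 X11.4569 Y45.1041 F1000
G01 X11.4569 Y72.5411 F1000
M5
G0 X22.7643 Y78.1140
M4 S442
G01 X43.4602 Y85.8047 F4754
G01 X82.3945 Y86.2881 F4754
G01 X93.6625 Y72.4827 F4754
M5
G0 X153.1715 Y46.3496
M4 S442
G01 X146.0109 Y34.1538 F4754
G01 X145.6606 Y34.7328 F4754
G01 X154.1551 Y38.7191 F4754
M5
G0 X0.0000 Y0.0000

Since the viewBox matches the mm dimensions, user units are millimetres directly. The only transform is the Y-flip y_m = 98.4405 − y_svg.

Shape 1 is a quadratic bezier drawn with `<path>`. Its stroke #0000ff means score at S491, F1783. After flipping Y the toolpath is (75.2261,23.9244) → (53.7320,43.3064) → (36.4728,62.2963) → (23.4486,80.8940).

Shape 2 is a closed polygon drawn with `<path>`. Its stroke #008000 means cut at S769, F1000. After flipping Y the toolpath is (90.9907,40.9469) → (83.4003,84.8711) → (58.7703,53.5601) → (90.9907,40.9469), returning to the start.

Shape 3 is a rectangle drawn with `<path>`. Its stroke #008000 means cut at S769, F1000. After flipping Y the toolpath is (11.4569,72.5411) → (27.2094,72.5411) → (27.2094,45.1041) → (11.4569,45.1041) → (11.4569,72.5411), returning to the start.

Shape 4 is a cubic bezier drawn with `<path>`. Its stroke #ff8800 means engrave at S442, F4754. After flipping Y the toolpath is (22.7643,78.1140) → (43.4602,85.8047) → (82.3945,86.2881) → (93.6625,72.4827).

Shape 5 is a cubic bezier drawn with `<path>`. Its stroke #ff8800 means engrave at S442, F4754. After flipping Y the toolpath is (153.1715,46.3496) → (146.0109,34.1538) → (145.6606,34.7328) → (154.1551,38.7191).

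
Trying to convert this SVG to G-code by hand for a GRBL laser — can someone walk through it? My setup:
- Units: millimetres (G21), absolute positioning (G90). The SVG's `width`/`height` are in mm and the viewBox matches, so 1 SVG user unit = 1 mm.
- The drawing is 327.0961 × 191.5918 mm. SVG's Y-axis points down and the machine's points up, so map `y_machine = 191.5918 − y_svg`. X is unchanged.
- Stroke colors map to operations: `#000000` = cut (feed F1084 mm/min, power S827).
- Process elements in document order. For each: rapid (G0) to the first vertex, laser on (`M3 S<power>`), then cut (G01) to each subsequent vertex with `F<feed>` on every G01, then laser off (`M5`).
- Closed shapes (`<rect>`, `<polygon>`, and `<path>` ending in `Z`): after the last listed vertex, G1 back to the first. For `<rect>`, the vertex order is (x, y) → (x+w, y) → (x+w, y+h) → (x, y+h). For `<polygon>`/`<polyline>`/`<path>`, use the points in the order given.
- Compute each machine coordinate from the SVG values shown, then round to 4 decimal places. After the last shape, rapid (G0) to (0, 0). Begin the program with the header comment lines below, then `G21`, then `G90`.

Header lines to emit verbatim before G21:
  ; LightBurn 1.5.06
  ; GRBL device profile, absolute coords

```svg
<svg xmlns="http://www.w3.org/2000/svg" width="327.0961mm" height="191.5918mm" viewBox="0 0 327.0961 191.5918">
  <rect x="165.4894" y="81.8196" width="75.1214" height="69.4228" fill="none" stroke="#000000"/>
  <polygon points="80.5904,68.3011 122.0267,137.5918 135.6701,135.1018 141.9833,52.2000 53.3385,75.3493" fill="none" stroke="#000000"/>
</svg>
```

viewBox `0 0 327.0961 191.5918` with mm width/height → 1 unit = 1 mm. Flip: y_m = 191.5918 − y_svg.

**Shape 1** — `<rect>` rectangle, stroke `#000000` → cut (S827, F1084). Machine vertices: (165.4894,109.7722) → (240.6108,109.7722) → (240.6108,40.3494) → (165.4894,40.3494) → (165.4894,109.7722). Closed: final G1 returns to the first vertex.

**Shape 2** — `<polygon>` closed polygon, stroke `#000000` → cut (S827, F1084). Machine vertices: (80.5904,123.2907) → (122.0267,54.0000) → (135.6701,56.4900) → (141.9833,139.3918) → (53.3385,116.2425) → (80.5904,123.2907). Closed: final G1 returns to the first vertex.

; LightBurn 1.5.06
; GRBL device profile, absolute coords
G21
G90
G0 X165.4894 Y109.7722
M3 S827
G01 X240.6108 Y109.7722 F1084
G01 X240.6108 Y40.3494 F1084
G01 X165.4894 Y40.3494 F1084
G01 X165.4894 Y109.7722 F1084
M5
G0 X80.5904 Y123.2907
M3 S827
G01 X122.0267 Y54.0000 F1084
G01 X135.6701 Y56.4900 F1084
G01 X141.9833 Y139.3918 F1084
G01 X53.3385 Y116.2425 F1084
G01 X80.5904 Y123.2907 F1084
M5
G0 X0.0000 Y0.0000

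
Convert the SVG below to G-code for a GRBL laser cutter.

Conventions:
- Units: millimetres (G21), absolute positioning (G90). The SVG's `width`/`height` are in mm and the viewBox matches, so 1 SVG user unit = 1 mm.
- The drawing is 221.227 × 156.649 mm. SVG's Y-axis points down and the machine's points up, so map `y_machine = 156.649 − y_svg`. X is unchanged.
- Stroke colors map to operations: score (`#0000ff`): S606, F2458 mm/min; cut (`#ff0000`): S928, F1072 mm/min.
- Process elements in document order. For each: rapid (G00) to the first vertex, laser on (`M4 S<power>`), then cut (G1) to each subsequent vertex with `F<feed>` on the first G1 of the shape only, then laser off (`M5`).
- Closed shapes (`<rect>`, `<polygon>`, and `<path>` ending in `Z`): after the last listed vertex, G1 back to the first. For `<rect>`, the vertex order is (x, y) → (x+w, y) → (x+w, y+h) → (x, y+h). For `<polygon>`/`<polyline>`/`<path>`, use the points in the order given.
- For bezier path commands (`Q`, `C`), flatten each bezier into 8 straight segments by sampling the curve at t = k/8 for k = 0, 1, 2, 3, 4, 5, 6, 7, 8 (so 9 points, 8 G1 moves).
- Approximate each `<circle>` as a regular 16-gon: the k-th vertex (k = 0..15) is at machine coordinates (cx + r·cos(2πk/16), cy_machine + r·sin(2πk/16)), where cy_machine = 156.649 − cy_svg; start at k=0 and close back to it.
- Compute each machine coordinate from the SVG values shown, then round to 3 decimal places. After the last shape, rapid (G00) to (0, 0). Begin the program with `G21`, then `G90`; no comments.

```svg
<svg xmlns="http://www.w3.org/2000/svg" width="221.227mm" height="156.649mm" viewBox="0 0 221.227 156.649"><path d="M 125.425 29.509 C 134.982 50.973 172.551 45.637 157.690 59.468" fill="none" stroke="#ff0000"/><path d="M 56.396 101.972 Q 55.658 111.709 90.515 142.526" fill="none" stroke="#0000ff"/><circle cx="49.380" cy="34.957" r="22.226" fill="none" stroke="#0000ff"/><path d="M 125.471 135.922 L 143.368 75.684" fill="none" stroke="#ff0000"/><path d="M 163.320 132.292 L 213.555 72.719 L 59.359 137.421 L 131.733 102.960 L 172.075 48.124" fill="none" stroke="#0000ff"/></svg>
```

viewBox `0 0 221.227 156.649` with mm width/height → 1 unit = 1 mm. Flip: y_m = 156.649 − y_svg.

**Shape 1** — `<path>` cubic bezier, stroke `#ff0000` → cut (S928, F1072). Control points (SVG): P0=(125.425,29.509), P1=(134.982,50.973), P2=(172.551,45.637), P3=(157.690,59.468); sampled at t=k/8. Machine vertices: (125.425,127.140) → (130.165,120.257) → (136.588,115.349) → (143.752,111.875) → (150.714,109.298) → (156.532,107.079) → (160.262,104.679) → (160.962,101.559) → (157.690,97.181). Open path.

**Shape 2** — `<path>` quadratic bezier, stroke `#0000ff` → score (S606, F2458). Control points (SVG): P0=(56.396,101.972), P1=(55.658,111.709), P2=(90.515,142.526); sampled at t=k/8. Machine vertices: (56.396,54.677) → (56.768,51.913) → (58.252,48.491) → (60.848,44.410) → (64.557,39.670) → (69.378,34.271) → (75.311,28.214) → (82.357,21.498) → (90.515,14.123). Open path.

**Shape 3** — `<circle>` circle, stroke `#0000ff` → score (S606, F2458). Machine vertices: (71.606,121.692) → (69.914,130.198) → (65.096,137.408) → (57.886,142.226) → (49.380,143.918) → (40.874,142.226) → (33.664,137.408) → (28.846,130.198) → (27.154,121.692) → (28.846,113.186) → (33.664,105.976) → (40.874,101.158) → (49.380,99.466) → (57.886,101.158) → (65.096,105.976) → (69.914,113.186) → (71.606,121.692). Closed: final G1 returns to the first vertex.

**Shape 4** — `<path>` line segment, stroke `#ff0000` → cut (S928, F1072). Machine vertices: (125.471,20.727) → (143.368,80.965). Open path.

**Shape 5** — `<path>` open polyline, stroke `#0000ff` → score (S606, F2458). Machine vertices: (163.320,24.357) → (213.555,83.930) → (59.359,19.228) → (131.733,53.689) → (172.075,108.525). Open path.

G21
G90
G00 X125.425 Y127.140
M4 S928
G1 X130.165 Y120.257 F1072
G1 X136.588 Y115.349
G1 X143.752 Y111.875
G1 X150.714 Y109.298
G1 X156.532 Y107.079
G1 X160.262 Y104.679
G1 X160.962 Y101.559
G1 X157.690 Y97.181
M5
G00 X56.396 Y54.677
M4 S606
G1 X56.768 Y51.913 F2458
G1 X58.252 Y48.491
G1 X60.848 Y44.410
G1 X64.557 Y39.670
G1 X69.378 Y34.271
G1 X75.311 Y28.214
G1 X82.357 Y21.498
G1 X90.515 Y14.123
M5
G00 X71.606 Y121.692
M4 S606
G1 X69.914 Y130.198 F2458
G1 X65.096 Y137.408
G1 X57.886 Y142.226
G1 X49.380 Y143.918
G1 X40.874 Y142.226
G1 X33.664 Y137.408
G1 X28.846 Y130.198
G1 X27.154 Y121.692
G1 X28.846 Y113.186
G1 X33.664 Y105.976
G1 X40.874 Y101.158
G1 X49.380 Y99.466
G1 X57.886 Y101.158
G1 X65.096 Y105.976
G1 X69.914 Y113.186
G1 X71.606 Y121.692
M5
G00 X125.471 Y20.727
M4 S928
G1 X143.368 Y80.965 F1072
M5
G00 X163.320 Y24.357
M4 S606
G1 X213.555 Y83.930 F2458
G1 X59.359 Y19.228
G1 X131.733 Y53.689
G1 X172.075 Y108.525
M5
G00 X0.000 Y0.000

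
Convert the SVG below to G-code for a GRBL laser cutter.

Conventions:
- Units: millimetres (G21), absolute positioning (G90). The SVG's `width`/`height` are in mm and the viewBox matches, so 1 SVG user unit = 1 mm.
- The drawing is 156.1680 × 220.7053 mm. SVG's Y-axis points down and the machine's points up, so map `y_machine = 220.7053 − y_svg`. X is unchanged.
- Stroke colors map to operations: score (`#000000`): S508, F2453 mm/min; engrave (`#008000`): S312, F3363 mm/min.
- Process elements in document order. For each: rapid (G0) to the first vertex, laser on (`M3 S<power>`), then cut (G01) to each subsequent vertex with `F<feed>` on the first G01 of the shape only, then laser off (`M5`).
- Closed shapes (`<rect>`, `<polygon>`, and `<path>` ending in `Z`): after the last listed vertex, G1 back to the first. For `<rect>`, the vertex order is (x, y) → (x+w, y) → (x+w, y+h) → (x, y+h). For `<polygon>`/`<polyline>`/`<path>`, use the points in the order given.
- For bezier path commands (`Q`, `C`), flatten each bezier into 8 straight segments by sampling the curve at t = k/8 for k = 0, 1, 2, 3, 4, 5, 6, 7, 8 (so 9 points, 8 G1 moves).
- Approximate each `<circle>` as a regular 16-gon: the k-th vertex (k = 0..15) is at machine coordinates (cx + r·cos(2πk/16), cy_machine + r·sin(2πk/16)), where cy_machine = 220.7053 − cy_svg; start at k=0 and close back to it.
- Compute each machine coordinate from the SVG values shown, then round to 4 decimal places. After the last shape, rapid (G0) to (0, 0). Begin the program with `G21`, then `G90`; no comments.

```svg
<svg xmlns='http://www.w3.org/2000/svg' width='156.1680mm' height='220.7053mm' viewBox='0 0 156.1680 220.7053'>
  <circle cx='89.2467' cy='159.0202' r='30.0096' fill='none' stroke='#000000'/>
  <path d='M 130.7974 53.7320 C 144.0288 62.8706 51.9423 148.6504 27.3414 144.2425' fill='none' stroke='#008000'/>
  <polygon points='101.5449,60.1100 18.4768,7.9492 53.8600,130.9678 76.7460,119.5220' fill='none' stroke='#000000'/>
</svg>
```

G21
G90
G0 X119.2563 Y61.6851
M3 S508
G01 X116.9720 Y73.1693 F2453
G01 X110.4667 Y82.9051
G01 X100.7309 Y89.4104
G01 X89.2467 Y91.6947
G01 X77.7625 Y89.4104
G01 X68.0267 Y82.9051
G01 X61.5214 Y73.1693
G01 X59.2371 Y61.6851
G01 X61.5214 Y50.2009
G01 X68.0267 Y40.4651
G01 X77.7625 Y33.9598
G01 X89.2467 Y31.6755
G01 X100.7309 Y33.9598
G01 X110.4667 Y40.4651
G01 X116.9720 Y50.2009
G01 X119.2563 Y61.6851
M5
G0 X130.7974 Y166.9733
M3 S312
G01 X131.1599 Y160.2796 F3363
G01 X123.6739 Y148.3558
G01 X110.3644 Y133.1570
G01 X93.2565 Y116.6381
G01 X74.3752 Y100.7542
G01 X55.7456 Y87.4604
G01 X39.3926 Y78.7115
G01 X27.3414 Y76.4628
M5
G0 X101.5449 Y160.5953
M3 S508
G01 X18.4768 Y212.7561 F2453
G01 X53.8600 Y89.7375
G01 X76.7460 Y101.1833
G01 X101.5449 Y160.5953
M5
G0 X0.0000 Y0.0000

viewBox `0 0 156.1680 220.7053` with mm width/height → 1 unit = 1 mm. Flip: y_m = 220.7053 − y_svg.

**Shape 1** — `<circle>` circle, stroke `#000000` → score (S508, F2453). Machine vertices: (119.2563,61.6851) → (116.9720,73.1693) → (110.4667,82.9051) → (100.7309,89.4104) → (89.2467,91.6947) → (77.7625,89.4104) → (68.0267,82.9051) → (61.5214,73.1693) → (59.2371,61.6851) → (61.5214,50.2009) → (68.0267,40.4651) → (77.7625,33.9598) → (89.2467,31.6755) → (100.7309,33.9598) → (110.4667,40.4651) → (116.9720,50.2009) → (119.2563,61.6851). Closed: final G1 returns to the first vertex.

**Shape 2** — `<path>` cubic bezier, stroke `#008000` → engrave (S312, F3363). Control points (SVG): P0=(130.7974,53.7320), P1=(144.0288,62.8706), P2=(51.9423,148.6504), P3=(27.3414,144.2425); sampled at t=k/8. Machine vertices: (130.7974,166.9733) → (131.1599,160.2796) → (123.6739,148.3558) → (110.3644,133.1570) → (93.2565,116.6381) → (74.3752,100.7542) → (55.7456,87.4604) → (39.3926,78.7115) → (27.3414,76.4628). Open path.

**Shape 3** — `<polygon>` closed polygon, stroke `#000000` → score (S508, F2453). Machine vertices: (101.5449,160.5953) → (18.4768,212.7561) → (53.8600,89.7375) → (76.7460,101.1833) → (101.5449,160.5953). Closed: final G1 returns to the first vertex.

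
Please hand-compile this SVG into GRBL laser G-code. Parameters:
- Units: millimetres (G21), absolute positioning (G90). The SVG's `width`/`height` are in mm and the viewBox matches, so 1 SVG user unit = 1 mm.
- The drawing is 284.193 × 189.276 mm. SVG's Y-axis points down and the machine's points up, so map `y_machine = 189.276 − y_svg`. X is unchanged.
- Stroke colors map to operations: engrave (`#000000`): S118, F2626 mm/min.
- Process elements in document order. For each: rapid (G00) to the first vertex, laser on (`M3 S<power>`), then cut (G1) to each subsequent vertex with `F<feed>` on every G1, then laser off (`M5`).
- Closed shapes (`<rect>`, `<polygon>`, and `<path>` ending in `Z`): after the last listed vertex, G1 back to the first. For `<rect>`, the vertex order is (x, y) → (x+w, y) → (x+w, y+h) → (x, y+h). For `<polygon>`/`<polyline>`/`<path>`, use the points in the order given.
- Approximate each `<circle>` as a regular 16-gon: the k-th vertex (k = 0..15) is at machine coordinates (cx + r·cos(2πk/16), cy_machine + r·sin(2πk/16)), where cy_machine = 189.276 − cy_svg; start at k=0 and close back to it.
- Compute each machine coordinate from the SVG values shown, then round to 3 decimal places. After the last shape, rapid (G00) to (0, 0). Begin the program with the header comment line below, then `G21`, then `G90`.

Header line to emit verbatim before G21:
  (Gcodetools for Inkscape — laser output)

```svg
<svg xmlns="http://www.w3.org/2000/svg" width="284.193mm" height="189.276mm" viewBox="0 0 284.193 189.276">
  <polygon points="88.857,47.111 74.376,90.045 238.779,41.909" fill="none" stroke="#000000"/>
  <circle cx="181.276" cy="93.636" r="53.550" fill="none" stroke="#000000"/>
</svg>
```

(Gcodetools for Inkscape — laser output)
G21
G90
G00 X88.857 Y142.165
M3 S118
G1 X74.376 Y99.231 F2626
G1 X238.779 Y147.367 F2626
G1 X88.857 Y142.165 F2626
M5
G00 X234.826 Y95.640
M3 S118
G1 X230.750 Y116.133 F2626
G1 X219.142 Y133.506 F2626
G1 X201.769 Y145.114 F2626
G1 X181.276 Y149.190 F2626
G1 X160.783 Y145.114 F2626
G1 X143.410 Y133.506 F2626
G1 X131.802 Y116.133 F2626
G1 X127.726 Y95.640 F2626
G1 X131.802 Y75.147 F2626
G1 X143.410 Y57.774 F2626
G1 X160.783 Y46.166 F2626
G1 X181.276 Y42.090 F2626
G1 X201.769 Y46.166 F2626
G1 X219.142 Y57.774 F2626
G1 X230.750 Y75.147 F2626
G1 X234.826 Y95.640 F2626
M5
G00 X0.000 Y0.000

Since the viewBox matches the mm dimensions, user units are millimetres directly. The only transform is the Y-flip y_m = 189.276 − y_svg.

Shape 1 is a closed polygon drawn with `<polygon>`. Its stroke #000000 means engrave at S118, F2626. After flipping Y the toolpath is (88.857,142.165) → (74.376,99.231) → (238.779,147.367) → (88.857,142.165), returning to the start.

Shape 2 is a circle drawn with `<circle>`. Its stroke #000000 means engrave at S118, F2626. After flipping Y the toolpath is (234.826,95.640) → (230.750,116.133) → (219.142,133.506) → (201.769,145.114) → (181.276,149.190) → (160.783,145.114) → (143.410,133.506) → (131.802,116.133) → (127.726,95.640) → (131.802,75.147) → (143.410,57.774) → (160.783,46.166) → (181.276,42.090) → (201.769,46.166) → (219.142,57.774) → (230.750,75.147) → (234.826,95.640), returning to the start.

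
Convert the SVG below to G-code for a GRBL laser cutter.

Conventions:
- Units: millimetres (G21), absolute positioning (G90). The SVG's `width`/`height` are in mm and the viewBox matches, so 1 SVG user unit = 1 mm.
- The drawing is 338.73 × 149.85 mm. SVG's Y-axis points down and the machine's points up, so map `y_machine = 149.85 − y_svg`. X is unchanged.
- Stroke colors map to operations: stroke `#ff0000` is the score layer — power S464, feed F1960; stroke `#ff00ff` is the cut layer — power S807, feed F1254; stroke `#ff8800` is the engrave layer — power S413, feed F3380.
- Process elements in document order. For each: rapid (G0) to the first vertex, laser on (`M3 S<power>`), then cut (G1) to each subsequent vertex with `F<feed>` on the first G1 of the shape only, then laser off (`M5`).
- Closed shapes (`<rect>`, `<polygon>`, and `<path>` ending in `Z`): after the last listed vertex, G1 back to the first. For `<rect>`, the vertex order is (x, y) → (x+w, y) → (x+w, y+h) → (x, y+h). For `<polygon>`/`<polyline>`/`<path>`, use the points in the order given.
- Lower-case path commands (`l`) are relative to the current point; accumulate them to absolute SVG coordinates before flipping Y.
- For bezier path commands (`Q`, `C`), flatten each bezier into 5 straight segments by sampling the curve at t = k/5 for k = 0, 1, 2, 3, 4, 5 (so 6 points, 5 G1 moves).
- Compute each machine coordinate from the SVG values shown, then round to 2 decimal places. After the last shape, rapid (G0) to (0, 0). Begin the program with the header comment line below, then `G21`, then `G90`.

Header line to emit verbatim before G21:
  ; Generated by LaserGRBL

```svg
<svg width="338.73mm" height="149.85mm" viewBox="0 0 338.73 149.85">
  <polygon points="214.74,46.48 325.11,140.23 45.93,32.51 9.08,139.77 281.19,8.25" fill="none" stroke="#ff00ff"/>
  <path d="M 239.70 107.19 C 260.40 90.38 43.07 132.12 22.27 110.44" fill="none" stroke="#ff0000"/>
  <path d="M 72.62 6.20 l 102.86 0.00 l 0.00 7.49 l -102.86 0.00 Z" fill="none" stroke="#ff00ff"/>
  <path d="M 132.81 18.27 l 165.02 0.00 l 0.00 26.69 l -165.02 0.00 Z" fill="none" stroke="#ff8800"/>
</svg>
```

; Generated by LaserGRBL
G21
G90
G0 X214.74 Y103.37
M3 S807
G1 X325.11 Y9.62 F1254
G1 X45.93 Y117.34
G1 X9.08 Y10.08
G1 X281.19 Y141.60
G1 X214.74 Y103.37
M5
G0 X239.70 Y42.66
M3 S464
G1 X227.03 Y46.70 F1960
G1 X178.10 Y42.53
G1 X113.75 Y36.03
G1 X54.86 Y33.04
G1 X22.27 Y39.41
M5
G0 X72.62 Y143.65
M3 S807
G1 X175.48 Y143.65 F1254
G1 X175.48 Y136.16
G1 X72.62 Y136.16
G1 X72.62 Y143.65
M5
G0 X132.81 Y131.58
M3 S413
G1 X297.83 Y131.58 F3380
G1 X297.83 Y104.89
G1 X132.81 Y104.89
G1 X132.81 Y131.58
M5
G0 X0.00 Y0.00

1 u = 1 mm; y_m = 149.85 − y.

[1] `<polygon>` closed polygon, #ff00ff→cut S807 F1254: (214.74,103.37) → (325.11,9.62) → (45.93,117.34) → (9.08,10.08) → (281.19,141.60) → (214.74,103.37) (closed)

[2] `<path>` cubic bezier, #ff0000→score S464 F1960: (239.70,42.66) → (227.03,46.70) → (178.10,42.53) → (113.75,36.03) → (54.86,33.04) → (22.27,39.41)

[3] `<path>` rectangle, #ff00ff→cut S807 F1254: (72.62,143.65) → (175.48,143.65) → (175.48,136.16) → (72.62,136.16) → (72.62,143.65) (closed)

[4] `<path>` rectangle, #ff8800→engrave S413 F3380: (132.81,131.58) → (297.83,131.58) → (297.83,104.89) → (132.81,104.89) → (132.81,131.58) (closed)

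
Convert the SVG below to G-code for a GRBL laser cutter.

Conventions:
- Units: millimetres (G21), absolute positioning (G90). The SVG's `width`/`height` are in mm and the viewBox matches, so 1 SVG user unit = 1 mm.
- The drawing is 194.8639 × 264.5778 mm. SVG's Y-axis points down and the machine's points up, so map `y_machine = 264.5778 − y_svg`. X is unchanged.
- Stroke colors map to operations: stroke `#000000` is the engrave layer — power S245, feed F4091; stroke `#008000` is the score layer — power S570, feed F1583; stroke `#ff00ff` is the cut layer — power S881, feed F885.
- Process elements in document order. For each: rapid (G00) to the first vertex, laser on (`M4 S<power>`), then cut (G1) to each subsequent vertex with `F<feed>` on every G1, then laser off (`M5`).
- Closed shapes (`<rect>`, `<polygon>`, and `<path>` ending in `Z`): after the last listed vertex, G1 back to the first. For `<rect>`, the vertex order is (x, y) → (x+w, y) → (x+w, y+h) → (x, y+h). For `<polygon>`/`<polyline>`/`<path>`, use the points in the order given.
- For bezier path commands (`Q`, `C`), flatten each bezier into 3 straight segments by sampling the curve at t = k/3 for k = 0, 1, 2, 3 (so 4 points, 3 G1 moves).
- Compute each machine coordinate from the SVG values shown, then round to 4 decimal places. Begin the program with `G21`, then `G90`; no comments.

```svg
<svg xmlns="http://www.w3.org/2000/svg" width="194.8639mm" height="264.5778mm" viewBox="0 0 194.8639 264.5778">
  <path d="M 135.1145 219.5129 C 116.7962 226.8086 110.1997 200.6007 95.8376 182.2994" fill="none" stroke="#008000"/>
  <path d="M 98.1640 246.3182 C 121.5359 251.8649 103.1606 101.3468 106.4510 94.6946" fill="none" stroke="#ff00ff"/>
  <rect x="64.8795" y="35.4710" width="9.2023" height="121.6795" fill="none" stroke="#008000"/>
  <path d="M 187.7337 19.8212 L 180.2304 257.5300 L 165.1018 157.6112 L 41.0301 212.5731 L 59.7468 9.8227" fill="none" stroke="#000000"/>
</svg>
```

Since the viewBox matches the mm dimensions, user units are millimetres directly. The only transform is the Y-flip y_m = 264.5778 − y_svg.

Shape 1 is a cubic bezier drawn with `<path>`. Its stroke #008000 means score at S570, F1583. After flipping Y the toolpath is (135.1145,45.0649) → (119.9817,47.4034) → (108.3329,62.8753) → (95.8376,82.2784).

Shape 2 is a cubic bezier drawn with `<path>`. Its stroke #ff00ff means cut at S881, F885. After flipping Y the toolpath is (98.1640,18.2596) → (109.9688,53.6260) → (108.0339,126.3842) → (106.4510,169.8832).

Shape 3 is a rectangle drawn with `<rect>`. Its stroke #008000 means score at S570, F1583. After flipping Y the toolpath is (64.8795,229.1068) → (74.0818,229.1068) → (74.0818,107.4273) → (64.8795,107.4273) → (64.8795,229.1068), returning to the start.

Shape 4 is a open polyline drawn with `<path>`. Its stroke #000000 means engrave at S245, F4091. After flipping Y the toolpath is (187.7337,244.7566) → (180.2304,7.0478) → (165.1018,106.9666) → (41.0301,52.0047) → (59.7468,254.7551).

G21
G90
G00 X135.1145 Y45.0649
M4 S570
G1 X119.9817 Y47.4034 F1583
G1 X108.3329 Y62.8753 F1583
G1 X95.8376 Y82.2784 F1583
M5
G00 X98.1640 Y18.2596
M4 S881
G1 X109.9688 Y53.6260 F885
G1 X108.0339 Y126.3842 F885
G1 X106.4510 Y169.8832 F885
M5
G00 X64.8795 Y229.1068
M4 S570
G1 X74.0818 Y229.1068 F1583
G1 X74.0818 Y107.4273 F1583
G1 X64.8795 Y107.4273 F1583
G1 X64.8795 Y229.1068 F1583
M5
G00 X187.7337 Y244.7566
M4 S245
G1 X180.2304 Y7.0478 F4091
G1 X165.1018 Y106.9666 F4091
G1 X41.0301 Y52.0047 F4091
G1 X59.7468 Y254.7551 F4091
M5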